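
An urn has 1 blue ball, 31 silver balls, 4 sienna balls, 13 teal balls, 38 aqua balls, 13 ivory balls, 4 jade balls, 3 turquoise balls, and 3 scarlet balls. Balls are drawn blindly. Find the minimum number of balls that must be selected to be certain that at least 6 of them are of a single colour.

36

Pigeonhole: put each drawn ball into a box by colour. The largest draw with every box below 6 takes min(count, 5) from each colour; colours with fewer than 5 contribute all they have.
Σ min(cᵢ, 5) = 1 + 5 + 4 + 5 + 5 + 5 + 4 + 3 + 3 = 35.
Draw number 35 + 1 = 36 must push one box to 6.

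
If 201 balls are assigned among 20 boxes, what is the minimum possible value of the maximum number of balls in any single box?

The 20 boxes are the holes and the 201 balls are the pigeons.
If every box held at most 10 balls, the total would be at most 20 × 10 = 200, which is less than 201.
So some box holds at least ⌈201/20⌉ = 11 balls.

11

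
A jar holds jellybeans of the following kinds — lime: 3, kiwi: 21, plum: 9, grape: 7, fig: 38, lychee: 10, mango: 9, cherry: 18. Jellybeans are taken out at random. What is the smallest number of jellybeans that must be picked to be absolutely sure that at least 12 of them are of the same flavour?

72

The 8 flavours are the holes; the jellybeans drawn are the pigeons.
To avoid 12 of any one flavour, the worst case takes at most 11 of each flavour, or every jellybean of a flavour that has fewer than 11.
That gives 3 + 11 + 9 + 7 + 11 + 10 + 9 + 11 = 71 jellybeans with no flavour reaching 12.
The next jellybean forces some flavour to 12, so 71 + 1 = 72.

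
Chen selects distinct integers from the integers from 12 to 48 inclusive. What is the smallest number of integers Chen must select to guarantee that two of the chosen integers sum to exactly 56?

22

A set avoiding the sum 56 can contain at most one of each pair {x, 56−x}, plus the 5 elements whose complement lies outside the range or equal to its own complement.
The integers 28, …, 48 (21 of them) are such a set: any two sum to at least 28+29 = 57 > 56.
By the pigeonhole principle, any 22nd integer completes one of the 16 pairs, so 22 choices force a sum of 56.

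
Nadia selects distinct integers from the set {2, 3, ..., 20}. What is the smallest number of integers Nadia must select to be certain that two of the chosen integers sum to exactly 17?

13

A set avoiding the sum 17 can contain at most one of each pair {x, 17−x}, plus the 5 elements whose complement lies outside the range.
The integers 9, …, 20 (12 of them) are such a set: any two sum to at least 9+10 = 19 > 17.
By the pigeonhole principle, any 13th integer completes one of the 7 pairs, so 13 choices force a sum of 17.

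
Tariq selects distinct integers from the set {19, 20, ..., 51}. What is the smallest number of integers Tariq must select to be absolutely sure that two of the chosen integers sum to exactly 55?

25

A set avoiding the sum 55 can contain at most one of each pair {x, 55−x}, plus the 15 elements whose complement lies outside the range.
The integers 28, …, 51 (24 of them) are such a set: any two sum to at least 28+29 = 57 > 55.
Pigeonhole: any 25th integer completes one of the 9 pairs, so 25 choices force a sum of 55.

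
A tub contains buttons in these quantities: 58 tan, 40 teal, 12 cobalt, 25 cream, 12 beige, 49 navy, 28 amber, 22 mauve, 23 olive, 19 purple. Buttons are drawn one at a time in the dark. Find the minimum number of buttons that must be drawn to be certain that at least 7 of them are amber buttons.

267

In the worst case for collecting amber buttons, every non-amber button comes out first.
There are 58 + 40 + 12 + 25 + 12 + 49 + 22 + 23 + 19 = 260 non-amber buttons altogether.
After those, each further button must be amber, so 260 + 7 = 267 draws guarantee 7 amber buttons.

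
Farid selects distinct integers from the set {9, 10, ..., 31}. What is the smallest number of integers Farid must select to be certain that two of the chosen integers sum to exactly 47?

Group the elements by complementary pair {x, 47−x}: {16,31}, {17,30}, {18,29}, …, giving 8 two-element pairs and 7 integers whose partner 47−x falls outside [9,31].
Treating each of those 15 groups as a pigeonhole, one can pick one integer per group — 15 integers — with no two summing to 47.
The 16th integer lands in an occupied pair, forcing a sum of 47.

16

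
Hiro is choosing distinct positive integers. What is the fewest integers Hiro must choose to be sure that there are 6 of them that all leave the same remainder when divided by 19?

The 19 residue classes mod 19 are the pigeonholes.
With 95 integers one could put 5 in each residue class and have no class reach 6.
The 96th integer pushes some class to 6, so 19·5 + 1 = 96.

96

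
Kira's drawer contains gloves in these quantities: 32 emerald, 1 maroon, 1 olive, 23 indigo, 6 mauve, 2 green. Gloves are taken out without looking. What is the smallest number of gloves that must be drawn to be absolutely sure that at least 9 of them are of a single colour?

27

An adversary could hand out at most 8 gloves per colour (4 colours run out sooner): 8 + 1 + 1 + 8 + 6 + 2 = 26 gloves and still no colour has 9.
By pigeonhole, one more glove lands in a colour already at 8, so 27 draws are enough and 26 are not.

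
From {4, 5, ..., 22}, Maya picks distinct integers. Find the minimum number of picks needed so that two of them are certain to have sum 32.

Group the elements by complementary pair {x, 32−x}: {10,22}, {11,21}, {12,20}, …, giving 6 two-element pairs, the single value 16 (it cannot pair with itself since the integers are distinct), and 6 integers whose partner 32−x falls outside [4,22].
Treating each of those 13 groups as a pigeonhole, one can pick one integer per group — 13 integers — with no two summing to 32.
The 14th integer lands in an occupied pair, forcing a sum of 32.

14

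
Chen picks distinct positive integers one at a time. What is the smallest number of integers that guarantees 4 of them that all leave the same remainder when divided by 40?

121

The 40 residue classes mod 40 are the pigeonholes.
With 120 integers one could put 3 in each residue class and have no class reach 4.
The 121st integer pushes some class to 4, so 40·3 + 1 = 121.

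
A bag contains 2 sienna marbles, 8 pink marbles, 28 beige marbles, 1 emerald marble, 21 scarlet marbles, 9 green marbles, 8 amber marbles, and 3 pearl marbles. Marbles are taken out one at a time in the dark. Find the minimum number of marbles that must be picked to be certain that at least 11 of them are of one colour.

52

Pigeonhole: the 8 colours are the holes; the marbles drawn are the pigeons.
To avoid 11 of any one colour, the worst case takes at most 10 of each colour, or every marble of a colour that has fewer than 10.
That gives 2 + 8 + 10 + 1 + 10 + 9 + 8 + 3 = 51 marbles with no colour reaching 11.
The next marble forces some colour to 11, so 51 + 1 = 52.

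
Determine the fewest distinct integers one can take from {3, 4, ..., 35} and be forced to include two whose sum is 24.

Group the elements by complementary pair {x, 24−x}: {3,21}, {4,20}, {5,19}, …, giving 9 two-element pairs, the single value 12 (it cannot pair with itself since the integers are distinct), and 14 integers whose partner 24−x falls outside [3,35].
Treating each of those 24 groups as a pigeonhole, one can pick one integer per group — 24 integers — with no two summing to 24.
The 25th integer lands in an occupied pair, forcing a sum of 24.

25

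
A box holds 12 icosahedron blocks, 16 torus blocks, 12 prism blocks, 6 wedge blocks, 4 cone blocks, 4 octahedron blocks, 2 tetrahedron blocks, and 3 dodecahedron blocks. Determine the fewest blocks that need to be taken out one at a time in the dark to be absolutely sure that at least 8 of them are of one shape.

41

An adversary could hand out at most 7 blocks per shape (5 shapes run out sooner): 7 + 7 + 7 + 6 + 4 + 4 + 2 + 3 = 40 blocks and still no shape has 8.
By pigeonhole, one more block lands in a shape already at 7, so 41 draws are enough and 40 are not.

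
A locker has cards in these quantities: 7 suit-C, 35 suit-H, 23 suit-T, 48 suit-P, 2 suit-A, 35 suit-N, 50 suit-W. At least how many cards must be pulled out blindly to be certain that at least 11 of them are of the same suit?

The 7 suits are the holes; the cards drawn are the pigeons.
To avoid 11 of any one suit, the worst case takes at most 10 of each suit, or every card of a suit that has fewer than 10.
That gives 7 + 10 + 10 + 10 + 2 + 10 + 10 = 59 cards with no suit reaching 11.
The next card forces some suit to 11, so 59 + 1 = 60.

60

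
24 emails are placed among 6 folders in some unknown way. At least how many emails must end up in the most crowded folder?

By the pigeonhole principle, the 6 folders are the holes and the 24 emails are the pigeons.
If every folder held at most 3 emails, the total would be at most 6 × 3 = 18, which is less than 24.
So some folder holds at least ⌈24/6⌉ = 4 emails.

4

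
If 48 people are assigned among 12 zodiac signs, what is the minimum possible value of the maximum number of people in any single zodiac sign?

By pigeonhole, the 12 zodiac signs are the holes and the 48 people are the pigeons.
If every zodiac sign held at most 3 people, the total would be at most 12 × 3 = 36, which is less than 48.
So some zodiac sign holds at least ⌈48/12⌉ = 4 people.

4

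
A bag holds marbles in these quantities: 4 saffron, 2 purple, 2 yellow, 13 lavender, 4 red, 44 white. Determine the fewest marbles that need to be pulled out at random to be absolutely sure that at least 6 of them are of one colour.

By pigeonhole, put each drawn marble into a box by colour. The largest draw with every box below 6 takes min(count, 5) from each colour; colours with fewer than 5 contribute all they have.
Σ min(cᵢ, 5) = 4 + 2 + 2 + 5 + 4 + 5 = 22.
Draw number 22 + 1 = 23 must push one box to 6.

23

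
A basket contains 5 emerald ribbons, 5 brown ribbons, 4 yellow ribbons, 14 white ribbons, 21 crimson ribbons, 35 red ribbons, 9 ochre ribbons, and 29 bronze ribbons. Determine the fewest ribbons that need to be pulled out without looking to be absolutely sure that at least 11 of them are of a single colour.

64

By pigeonhole, put each drawn ribbon into a box by colour. The largest draw with every box below 11 takes min(count, 10) from each colour; colours with fewer than 10 contribute all they have.
Σ min(cᵢ, 10) = 5 + 5 + 4 + 10 + 10 + 10 + 9 + 10 = 63.
Draw number 63 + 1 = 64 must push one box to 11.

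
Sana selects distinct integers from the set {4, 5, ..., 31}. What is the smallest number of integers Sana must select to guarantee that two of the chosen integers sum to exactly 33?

16

Group the elements by complementary pair {x, 33−x}: {4,29}, {5,28}, {6,27}, …, giving 13 two-element pairs and 2 integers whose partner 33−x falls outside [4,31].
Treating each of those 15 groups as a pigeonhole, one can pick one integer per group — 15 integers — with no two summing to 33.
The 16th integer lands in an occupied pair, forcing a sum of 33.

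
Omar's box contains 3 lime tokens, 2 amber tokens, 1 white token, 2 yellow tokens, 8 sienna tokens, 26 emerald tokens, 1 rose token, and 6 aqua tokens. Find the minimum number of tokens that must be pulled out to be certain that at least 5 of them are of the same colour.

22

Pigeonhole: put each drawn token into a box by colour. The largest draw with every box below 5 takes min(count, 4) from each colour; colours with fewer than 4 contribute all they have.
Σ min(cᵢ, 4) = 3 + 2 + 1 + 2 + 4 + 4 + 1 + 4 = 21.
Draw number 21 + 1 = 22 must push one box to 5.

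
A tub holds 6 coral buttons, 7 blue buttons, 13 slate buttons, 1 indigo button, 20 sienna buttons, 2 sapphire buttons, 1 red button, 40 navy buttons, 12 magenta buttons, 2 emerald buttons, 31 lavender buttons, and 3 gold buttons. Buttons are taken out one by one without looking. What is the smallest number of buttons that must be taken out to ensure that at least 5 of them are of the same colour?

38

Pigeonhole: the 12 colours are the holes; the buttons drawn are the pigeons.
To avoid 5 of any one colour, the worst case takes at most 4 of each colour, or every button of a colour that has fewer than 4.
That gives 4 + 4 + 4 + 1 + 4 + 2 + 1 + 4 + 4 + 2 + 4 + 3 = 37 buttons with no colour reaching 5.
The next button forces some colour to 5, so 37 + 1 = 38.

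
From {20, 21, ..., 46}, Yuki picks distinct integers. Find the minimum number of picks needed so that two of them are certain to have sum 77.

Two chosen integers sum to 77 exactly when both halves of some pair {x, 77−x} with 31 ≤ x ≤ 77−x ≤ 46 are chosen — 8 such pairs.
The remaining 11 elements (those with no distinct partner in range) can never complete a 77-sum, so the worst case takes all of them and one from each pair: 11 + 8 = 19.
The 20th integer has to be the second member of some pair, so 19 + 1 = 20.

20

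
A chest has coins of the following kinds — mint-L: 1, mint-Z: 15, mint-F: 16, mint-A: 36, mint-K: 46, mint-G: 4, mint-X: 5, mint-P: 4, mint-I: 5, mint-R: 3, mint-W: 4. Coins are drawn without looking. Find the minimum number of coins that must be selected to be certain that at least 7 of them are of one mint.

An adversary could hand out at most 6 coins per mint (7 mints run out sooner): 1 + 6 + 6 + 6 + 6 + 4 + 5 + 4 + 5 + 3 + 4 = 50 coins and still no mint has 7.
One more coin lands in a mint already at 6, so 51 draws are enough and 50 are not.

51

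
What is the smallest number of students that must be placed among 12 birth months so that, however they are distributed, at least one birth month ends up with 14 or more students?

With 156 students one could put exactly 13 in each of the 12 birth months, and no birth month would reach 14.
One more student must land in a birth month that already has 13, giving it 14.
So 12 × 13 + 1 = 157 students are required.

157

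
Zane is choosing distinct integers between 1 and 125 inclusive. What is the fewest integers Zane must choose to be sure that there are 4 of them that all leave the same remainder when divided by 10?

31

The 10 residue classes mod 10 are the pigeonholes.
With 30 integers one could put 3 in each residue class and have no class reach 4.
The 31st integer pushes some class to 4, so 10·3 + 1 = 31.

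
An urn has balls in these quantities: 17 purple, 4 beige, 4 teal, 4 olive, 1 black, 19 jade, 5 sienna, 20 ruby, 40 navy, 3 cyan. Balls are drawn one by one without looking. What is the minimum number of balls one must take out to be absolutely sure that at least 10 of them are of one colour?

58

The 10 colours are the holes; the balls drawn are the pigeons.
To avoid 10 of any one colour, the worst case takes at most 9 of each colour, or every ball of a colour that has fewer than 9.
That gives 9 + 4 + 4 + 4 + 1 + 9 + 5 + 9 + 9 + 3 = 57 balls with no colour reaching 10.
The next ball forces some colour to 10, so 57 + 1 = 58.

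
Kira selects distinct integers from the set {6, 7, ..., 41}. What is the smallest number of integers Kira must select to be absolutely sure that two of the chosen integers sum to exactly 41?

Two chosen integers sum to 41 exactly when both halves of some pair {x, 41−x} with 6 ≤ x ≤ 41−x ≤ 35 are chosen — 15 such pairs.
The remaining 6 elements (those with no distinct partner in range) can never complete a 41-sum, so the worst case takes all of them and one from each pair: 6 + 15 = 21.
By the pigeonhole principle, the 22nd integer has to be the second member of some pair, so 21 + 1 = 22.

22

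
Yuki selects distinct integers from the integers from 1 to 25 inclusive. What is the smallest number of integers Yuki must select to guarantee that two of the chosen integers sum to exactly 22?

16

A set avoiding the sum 22 can contain at most one of each pair {x, 22−x}, plus the 5 elements whose complement lies outside the range or equal to its own complement.
The integers 11, …, 25 (15 of them) are such a set: any two sum to at least 11+12 = 23 > 22.
By the pigeonhole principle, any 16th integer completes one of the 10 pairs, so 16 choices force a sum of 22.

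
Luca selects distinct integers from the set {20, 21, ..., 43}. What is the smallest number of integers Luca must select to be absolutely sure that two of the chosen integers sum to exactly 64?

14

A set avoiding the sum 64 can contain at most one of each pair {x, 64−x}, plus the 2 elements whose complement lies outside the range or equal to its own complement.
The integers 20, …, 32 (13 of them) are such a set: any two sum to at least 20+21 = 41 and at most 31+32 = 63 < 64.
By pigeonhole, any 14th integer completes one of the 11 pairs, so 14 choices force a sum of 64.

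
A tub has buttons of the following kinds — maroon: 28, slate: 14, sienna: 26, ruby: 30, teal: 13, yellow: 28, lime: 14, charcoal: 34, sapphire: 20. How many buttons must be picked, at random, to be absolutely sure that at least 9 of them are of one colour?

Put each drawn button into a box by colour. The largest draw with every box below 9 takes min(count, 8) from each colour.
Σ min(cᵢ, 8) = 8 + 8 + 8 + 8 + 8 + 8 + 8 + 8 + 8 = 72.
Draw number 72 + 1 = 73 must push one box to 9.

73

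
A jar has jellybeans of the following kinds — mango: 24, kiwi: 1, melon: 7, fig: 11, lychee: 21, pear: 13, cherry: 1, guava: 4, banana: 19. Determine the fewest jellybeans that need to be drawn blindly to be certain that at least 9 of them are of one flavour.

By pigeonhole, the 9 flavours are the holes; the jellybeans drawn are the pigeons.
To avoid 9 of any one flavour, the worst case takes at most 8 of each flavour, or every jellybean of a flavour that has fewer than 8.
That gives 8 + 1 + 7 + 8 + 8 + 8 + 1 + 4 + 8 = 53 jellybeans with no flavour reaching 9.
The next jellybean forces some flavour to 9, so 53 + 1 = 54.

54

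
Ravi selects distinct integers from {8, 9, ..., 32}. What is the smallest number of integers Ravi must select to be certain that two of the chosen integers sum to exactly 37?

Two chosen integers sum to 37 exactly when both halves of some pair {x, 37−x} with 8 ≤ x ≤ 37−x ≤ 29 are chosen — 11 such pairs.
The remaining 3 elements (those with no distinct partner in range) can never complete a 37-sum, so the worst case takes all of them and one from each pair: 3 + 11 = 14.
By pigeonhole, the 15th integer has to be the second member of some pair, so 14 + 1 = 15.

15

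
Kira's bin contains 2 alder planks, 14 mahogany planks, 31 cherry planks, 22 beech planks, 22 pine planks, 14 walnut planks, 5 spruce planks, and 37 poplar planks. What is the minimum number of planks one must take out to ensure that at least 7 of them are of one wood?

44

By the pigeonhole principle, the 8 woods are the holes; the planks drawn are the pigeons.
To avoid 7 of any one wood, the worst case takes at most 6 of each wood, or every plank of a wood that has fewer than 6.
That gives 2 + 6 + 6 + 6 + 6 + 6 + 5 + 6 = 43 planks with no wood reaching 7.
The next plank forces some wood to 7, so 43 + 1 = 44.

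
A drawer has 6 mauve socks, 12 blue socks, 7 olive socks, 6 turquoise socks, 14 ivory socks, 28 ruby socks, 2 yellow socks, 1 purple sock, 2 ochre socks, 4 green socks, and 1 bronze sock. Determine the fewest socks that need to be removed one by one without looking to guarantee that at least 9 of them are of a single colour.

54

By pigeonhole, put each drawn sock into a box by colour. The largest draw with every box below 9 takes min(count, 8) from each colour; colours with fewer than 8 contribute all they have.
Σ min(cᵢ, 8) = 6 + 8 + 7 + 6 + 8 + 8 + 2 + 1 + 2 + 4 + 1 = 53.
Draw number 53 + 1 = 54 must push one box to 9.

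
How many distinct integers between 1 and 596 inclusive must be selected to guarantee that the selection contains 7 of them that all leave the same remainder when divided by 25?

151

The 25 residue classes mod 25 are the pigeonholes.
With 150 integers one could put 6 in each residue class and have no class reach 7.
The 151st integer pushes some class to 7, so 25·6 + 1 = 151.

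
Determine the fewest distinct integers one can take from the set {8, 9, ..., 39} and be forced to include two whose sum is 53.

Two chosen integers sum to 53 exactly when both halves of some pair {x, 53−x} with 14 ≤ x ≤ 53−x ≤ 39 are chosen — 13 such pairs.
The remaining 6 elements (those with no distinct partner in range) can never complete a 53-sum, so the worst case takes all of them and one from each pair: 6 + 13 = 19.
By the pigeonhole principle, the 20th integer has to be the second member of some pair, so 19 + 1 = 20.

20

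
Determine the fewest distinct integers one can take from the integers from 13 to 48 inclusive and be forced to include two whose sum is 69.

23

A set avoiding the sum 69 can contain at most one of each pair {x, 69−x}, plus the 8 elements whose complement lies outside the range.
The integers 13, …, 34 (22 of them) are such a set: any two sum to at least 13+14 = 27 and at most 33+34 = 67 < 69.
Any 23rd integer completes one of the 14 pairs, so 23 choices force a sum of 69.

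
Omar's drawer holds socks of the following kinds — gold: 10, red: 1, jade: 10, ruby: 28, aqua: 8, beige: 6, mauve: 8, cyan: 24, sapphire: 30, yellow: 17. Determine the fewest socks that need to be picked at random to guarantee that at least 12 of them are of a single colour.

The 10 colours are the holes; the socks drawn are the pigeons.
To avoid 12 of any one colour, the worst case takes at most 11 of each colour, or every sock of a colour that has fewer than 11.
That gives 10 + 1 + 10 + 11 + 8 + 6 + 8 + 11 + 11 + 11 = 87 socks with no colour reaching 12.
The next sock forces some colour to 12, so 87 + 1 = 88.

88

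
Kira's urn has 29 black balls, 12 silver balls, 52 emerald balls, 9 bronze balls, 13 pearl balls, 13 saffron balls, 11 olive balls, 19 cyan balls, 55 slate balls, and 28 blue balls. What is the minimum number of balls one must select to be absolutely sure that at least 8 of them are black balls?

In the worst case for collecting black balls, every non-black ball comes out first.
There are 12 + 52 + 9 + 13 + 13 + 11 + 19 + 55 + 28 = 212 non-black balls altogether.
After those, each further ball must be black, so 212 + 8 = 220 draws guarantee 8 black balls.

220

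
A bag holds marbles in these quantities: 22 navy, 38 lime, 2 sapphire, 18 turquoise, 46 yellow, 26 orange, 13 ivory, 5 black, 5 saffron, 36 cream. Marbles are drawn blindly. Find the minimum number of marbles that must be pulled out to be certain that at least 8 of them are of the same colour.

An adversary could hand out at most 7 marbles per colour (sapphire, black, saffron run out sooner): 7 + 7 + 2 + 7 + 7 + 7 + 7 + 5 + 5 + 7 = 61 marbles and still no colour has 8.
One more marble lands in a colour already at 7, so 62 draws are enough and 61 are not.

62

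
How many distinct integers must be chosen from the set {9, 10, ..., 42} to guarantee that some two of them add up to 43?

Group the elements by complementary pair {x, 43−x}: {9,34}, {10,33}, {11,32}, …, giving 13 two-element pairs and 8 integers whose partner 43−x falls outside [9,42].
Treating each of those 21 groups as a pigeonhole, one can pick one integer per group — 21 integers — with no two summing to 43.
The 22nd integer lands in an occupied pair, forcing a sum of 43.

22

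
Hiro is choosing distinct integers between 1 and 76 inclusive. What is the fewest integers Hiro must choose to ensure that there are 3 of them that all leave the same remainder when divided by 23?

47

By the pigeonhole principle, the 23 residue classes mod 23 are the pigeonholes.
With 46 integers one could put 2 in each residue class and have no class reach 3.
The 47th integer pushes some class to 3, so 23·2 + 1 = 47.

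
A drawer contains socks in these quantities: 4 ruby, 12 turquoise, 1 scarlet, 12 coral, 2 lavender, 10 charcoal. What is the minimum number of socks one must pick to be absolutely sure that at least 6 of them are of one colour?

By pigeonhole, put each drawn sock into a box by colour. The largest draw with every box below 6 takes min(count, 5) from each colour; colours with fewer than 5 contribute all they have.
Σ min(cᵢ, 5) = 4 + 5 + 1 + 5 + 2 + 5 = 22.
Draw number 22 + 1 = 23 must push one box to 6.

23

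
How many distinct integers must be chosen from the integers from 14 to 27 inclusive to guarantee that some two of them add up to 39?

A set avoiding the sum 39 can contain at most one of each pair {x, 39−x}, plus the 2 elements whose complement lies outside the range.
The integers 20, …, 27 (8 of them) are such a set: any two sum to at least 20+21 = 41 > 39.
Any 9th integer completes one of the 6 pairs, so 9 choices force a sum of 39.

9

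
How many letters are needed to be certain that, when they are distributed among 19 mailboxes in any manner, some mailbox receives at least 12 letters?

With 209 letters one could put exactly 11 in each of the 19 mailboxes, and no mailbox would reach 12.
Pigeonhole: one more letter must land in a mailbox that already has 11, giving it 12.
So 19 × 11 + 1 = 210 letters are required.

210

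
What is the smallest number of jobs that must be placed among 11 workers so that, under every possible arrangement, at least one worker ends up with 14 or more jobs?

144

With 143 jobs one could put exactly 13 in each of the 11 workers, and no worker would reach 14.
Pigeonhole: one more job must land in a worker that already has 13, giving it 14.
So 11 × 13 + 1 = 144 jobs are required.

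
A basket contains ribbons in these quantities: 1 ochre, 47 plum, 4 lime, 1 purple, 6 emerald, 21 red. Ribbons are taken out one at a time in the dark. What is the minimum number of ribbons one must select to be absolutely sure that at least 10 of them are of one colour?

The 6 colours are the holes; the ribbons drawn are the pigeons.
To avoid 10 of any one colour, the worst case takes at most 9 of each colour, or every ribbon of a colour that has fewer than 9.
That gives 1 + 9 + 4 + 1 + 6 + 9 = 30 ribbons with no colour reaching 10.
The next ribbon forces some colour to 10, so 30 + 1 = 31.

31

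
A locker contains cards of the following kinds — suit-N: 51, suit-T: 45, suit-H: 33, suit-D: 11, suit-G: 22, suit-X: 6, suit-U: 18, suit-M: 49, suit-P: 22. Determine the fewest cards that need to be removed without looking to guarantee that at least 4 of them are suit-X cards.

255

In the worst case for collecting suit-X cards, every non-suit-X card comes out first.
There are 51 + 45 + 33 + 11 + 22 + 18 + 49 + 22 = 251 non-suit-X cards altogether.
After those, each further card must be suit-X, so 251 + 4 = 255 draws guarantee 4 suit-X cards.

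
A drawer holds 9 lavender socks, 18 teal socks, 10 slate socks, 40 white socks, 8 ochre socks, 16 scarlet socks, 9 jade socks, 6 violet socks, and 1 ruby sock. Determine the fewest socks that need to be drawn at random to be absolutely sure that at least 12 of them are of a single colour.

By pigeonhole, the 9 colours are the holes; the socks drawn are the pigeons.
To avoid 12 of any one colour, the worst case takes at most 11 of each colour, or every sock of a colour that has fewer than 11.
That gives 9 + 11 + 10 + 11 + 8 + 11 + 9 + 6 + 1 = 76 socks with no colour reaching 12.
The next sock forces some colour to 12, so 76 + 1 = 77.

77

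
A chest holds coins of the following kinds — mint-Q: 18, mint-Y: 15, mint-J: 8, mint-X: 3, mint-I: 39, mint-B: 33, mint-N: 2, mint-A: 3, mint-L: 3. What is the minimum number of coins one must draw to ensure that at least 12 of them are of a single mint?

By pigeonhole, the 9 mints are the holes; the coins drawn are the pigeons.
To avoid 12 of any one mint, the worst case takes at most 11 of each mint, or every coin of a mint that has fewer than 11.
That gives 11 + 11 + 8 + 3 + 11 + 11 + 2 + 3 + 3 = 63 coins with no mint reaching 12.
The next coin forces some mint to 12, so 63 + 1 = 64.

64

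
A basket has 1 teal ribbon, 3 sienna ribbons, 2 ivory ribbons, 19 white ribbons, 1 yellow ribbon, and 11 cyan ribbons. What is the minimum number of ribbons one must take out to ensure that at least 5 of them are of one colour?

16

The 6 colours are the holes; the ribbons drawn are the pigeons.
To avoid 5 of any one colour, the worst case takes at most 4 of each colour, or every ribbon of a colour that has fewer than 4.
That gives 1 + 3 + 2 + 4 + 1 + 4 = 15 ribbons with no colour reaching 5.
The next ribbon forces some colour to 5, so 15 + 1 = 16.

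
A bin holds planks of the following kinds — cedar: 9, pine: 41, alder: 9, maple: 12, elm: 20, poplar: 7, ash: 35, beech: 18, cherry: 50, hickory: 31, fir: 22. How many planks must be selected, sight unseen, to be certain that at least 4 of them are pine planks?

In the worst case for collecting pine planks, every non-pine plank comes out first.
There are 9 + 9 + 12 + 20 + 7 + 35 + 18 + 50 + 31 + 22 = 213 non-pine planks altogether.
After those, each further plank must be pine, so 213 + 4 = 217 draws guarantee 4 pine planks.

217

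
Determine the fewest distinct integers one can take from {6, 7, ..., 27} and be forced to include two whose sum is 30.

A set avoiding the sum 30 can contain at most one of each pair {x, 30−x}, plus the 4 elements whose complement lies outside the range or equal to its own complement.
The integers 15, …, 27 (13 of them) are such a set: any two sum to at least 15+16 = 31 > 30.
Pigeonhole: any 14th integer completes one of the 9 pairs, so 14 choices force a sum of 30.

14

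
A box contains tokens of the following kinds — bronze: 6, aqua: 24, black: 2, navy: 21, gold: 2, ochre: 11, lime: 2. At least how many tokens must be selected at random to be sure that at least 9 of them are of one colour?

37

An adversary could hand out at most 8 tokens per colour (4 colours run out sooner): 6 + 8 + 2 + 8 + 2 + 8 + 2 = 36 tokens and still no colour has 9.
By the pigeonhole principle, one more token lands in a colour already at 8, so 37 draws are enough and 36 are not.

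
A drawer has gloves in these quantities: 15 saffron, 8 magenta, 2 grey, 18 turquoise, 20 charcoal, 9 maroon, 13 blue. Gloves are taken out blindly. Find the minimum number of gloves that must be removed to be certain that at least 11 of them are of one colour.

An adversary could hand out at most 10 gloves per colour (magenta, grey, maroon run out sooner): 10 + 8 + 2 + 10 + 10 + 9 + 10 = 59 gloves and still no colour has 11.
One more glove lands in a colour already at 10, so 60 draws are enough and 59 are not.

60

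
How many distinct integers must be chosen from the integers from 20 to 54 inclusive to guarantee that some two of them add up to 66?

23

A set avoiding the sum 66 can contain at most one of each pair {x, 66−x}, plus the 9 elements whose complement lies outside the range or equal to its own complement.
The integers 33, …, 54 (22 of them) are such a set: any two sum to at least 33+34 = 67 > 66.
By pigeonhole, any 23rd integer completes one of the 13 pairs, so 23 choices force a sum of 66.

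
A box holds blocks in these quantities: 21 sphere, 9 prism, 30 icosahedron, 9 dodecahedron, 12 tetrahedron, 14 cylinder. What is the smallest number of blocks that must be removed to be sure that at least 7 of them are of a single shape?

An adversary could hand out at most 6 blocks per shape: 6 + 6 + 6 + 6 + 6 + 6 = 36 blocks and still no shape has 7.
Pigeonhole: one more block lands in a shape already at 6, so 37 draws are enough and 36 are not.

37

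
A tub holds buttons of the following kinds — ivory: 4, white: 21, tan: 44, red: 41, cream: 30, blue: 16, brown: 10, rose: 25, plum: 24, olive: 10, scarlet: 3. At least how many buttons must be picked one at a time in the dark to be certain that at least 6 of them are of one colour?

53

Put each drawn button into a box by colour. The largest draw with every box below 6 takes min(count, 5) from each colour; colours with fewer than 5 contribute all they have.
Σ min(cᵢ, 5) = 4 + 5 + 5 + 5 + 5 + 5 + 5 + 5 + 5 + 5 + 3 = 52.
Draw number 52 + 1 = 53 must push one box to 6.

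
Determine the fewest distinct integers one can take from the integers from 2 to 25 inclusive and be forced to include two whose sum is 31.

15

A set avoiding the sum 31 can contain at most one of each pair {x, 31−x}, plus the 4 elements whose complement lies outside the range.
The integers 2, …, 15 (14 of them) are such a set: any two sum to at least 2+3 = 5 and at most 14+15 = 29 < 31.
Pigeonhole: any 15th integer completes one of the 10 pairs, so 15 choices force a sum of 31.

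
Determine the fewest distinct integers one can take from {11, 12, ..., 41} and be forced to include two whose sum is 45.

20

A set avoiding the sum 45 can contain at most one of each pair {x, 45−x}, plus the 7 elements whose complement lies outside the range.
The integers 23, …, 41 (19 of them) are such a set: any two sum to at least 23+24 = 47 > 45.
Any 20th integer completes one of the 12 pairs, so 20 choices force a sum of 45.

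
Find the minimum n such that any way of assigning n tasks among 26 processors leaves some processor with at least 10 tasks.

235

With 234 tasks one could put exactly 9 in each of the 26 processors, and no processor would reach 10.
One more task must land in a processor that already has 9, giving it 10.
So 26 × 9 + 1 = 235 tasks are required.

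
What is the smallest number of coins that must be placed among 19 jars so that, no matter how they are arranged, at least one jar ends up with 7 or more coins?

115

With 114 coins one could put exactly 6 in each of the 19 jars, and no jar would reach 7.
By the pigeonhole principle, one more coin must land in a jar that already has 6, giving it 7.
So 19 × 6 + 1 = 115 coins are required.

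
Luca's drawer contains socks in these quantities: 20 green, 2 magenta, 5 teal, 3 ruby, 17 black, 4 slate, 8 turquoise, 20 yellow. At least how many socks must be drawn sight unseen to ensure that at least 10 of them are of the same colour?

50

By the pigeonhole principle, the 8 colours are the holes; the socks drawn are the pigeons.
To avoid 10 of any one colour, the worst case takes at most 9 of each colour, or every sock of a colour that has fewer than 9.
That gives 9 + 2 + 5 + 3 + 9 + 4 + 8 + 9 = 49 socks with no colour reaching 10.
The next sock forces some colour to 10, so 49 + 1 = 50.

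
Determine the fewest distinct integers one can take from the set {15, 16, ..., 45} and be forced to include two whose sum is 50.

22

A set avoiding the sum 50 can contain at most one of each pair {x, 50−x}, plus the 11 elements whose complement lies outside the range or equal to its own complement.
The integers 25, …, 45 (21 of them) are such a set: any two sum to at least 25+26 = 51 > 50.
By the pigeonhole principle, any 22nd integer completes one of the 10 pairs, so 22 choices force a sum of 50.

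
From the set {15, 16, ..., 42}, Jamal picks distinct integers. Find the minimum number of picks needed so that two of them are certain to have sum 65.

19

A set avoiding the sum 65 can contain at most one of each pair {x, 65−x}, plus the 8 elements whose complement lies outside the range.
The integers 15, …, 32 (18 of them) are such a set: any two sum to at least 15+16 = 31 and at most 31+32 = 63 < 65.
By the pigeonhole principle, any 19th integer completes one of the 10 pairs, so 19 choices force a sum of 65.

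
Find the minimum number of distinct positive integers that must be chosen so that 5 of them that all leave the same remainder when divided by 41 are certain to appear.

The 41 residue classes mod 41 are the pigeonholes.
With 164 integers one could put 4 in each residue class and have no class reach 5.
The 165th integer pushes some class to 5, so 41·4 + 1 = 165.

165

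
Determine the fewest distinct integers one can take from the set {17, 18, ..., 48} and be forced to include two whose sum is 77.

23

Group the elements by complementary pair {x, 77−x}: {29,48}, {30,47}, {31,46}, …, giving 10 two-element pairs and 12 integers whose partner 77−x falls outside [17,48].
By pigeonhole, treating each of those 22 groups as a pigeonhole, one can pick one integer per group — 22 integers — with no two summing to 77.
The 23rd integer lands in an occupied pair, forcing a sum of 77.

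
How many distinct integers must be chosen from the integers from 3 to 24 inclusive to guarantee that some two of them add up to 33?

15

Two chosen integers sum to 33 exactly when both halves of some pair {x, 33−x} with 9 ≤ x ≤ 33−x ≤ 24 are chosen — 8 such pairs.
The remaining 6 elements (those with no distinct partner in range) can never complete a 33-sum, so the worst case takes all of them and one from each pair: 6 + 8 = 14.
The 15th integer has to be the second member of some pair, so 14 + 1 = 15.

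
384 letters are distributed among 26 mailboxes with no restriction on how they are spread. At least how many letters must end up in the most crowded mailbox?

15

The 26 mailboxes are the holes and the 384 letters are the pigeons.
If every mailbox held at most 14 letters, the total would be at most 26 × 14 = 364, which is less than 384.
So some mailbox holds at least ⌈384/26⌉ = 15 letters.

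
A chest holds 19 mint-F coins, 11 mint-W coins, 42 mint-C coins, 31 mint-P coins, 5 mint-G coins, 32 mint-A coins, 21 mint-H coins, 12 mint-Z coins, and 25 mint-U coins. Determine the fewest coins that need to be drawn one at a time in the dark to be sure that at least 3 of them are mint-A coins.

169

In the worst case for collecting mint-A coins, every non-mint-A coin comes out first.
There are 19 + 11 + 42 + 31 + 5 + 21 + 12 + 25 = 166 non-mint-A coins altogether.
After those, each further coin must be mint-A, so 166 + 3 = 169 draws guarantee 3 mint-A coins.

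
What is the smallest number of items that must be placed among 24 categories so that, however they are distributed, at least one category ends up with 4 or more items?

With 72 items one could put exactly 3 in each of the 24 categories, and no category would reach 4.
One more item must land in a category that already has 3, giving it 4.
So 24 × 3 + 1 = 73 items are required.

73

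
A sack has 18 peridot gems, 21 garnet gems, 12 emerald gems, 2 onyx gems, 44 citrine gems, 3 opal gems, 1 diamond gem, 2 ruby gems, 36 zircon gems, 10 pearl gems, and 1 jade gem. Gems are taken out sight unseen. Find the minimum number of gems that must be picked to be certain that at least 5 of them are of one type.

34

The 11 types are the holes; the gems drawn are the pigeons.
To avoid 5 of any one type, the worst case takes at most 4 of each type, or every gem of a type that has fewer than 4.
That gives 4 + 4 + 4 + 2 + 4 + 3 + 1 + 2 + 4 + 4 + 1 = 33 gems with no type reaching 5.
The next gem forces some type to 5, so 33 + 1 = 34.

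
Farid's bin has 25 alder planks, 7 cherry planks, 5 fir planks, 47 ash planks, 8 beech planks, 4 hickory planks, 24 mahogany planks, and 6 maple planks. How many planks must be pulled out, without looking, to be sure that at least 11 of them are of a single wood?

The 8 woods are the holes; the planks drawn are the pigeons.
To avoid 11 of any one wood, the worst case takes at most 10 of each wood, or every plank of a wood that has fewer than 10.
That gives 10 + 7 + 5 + 10 + 8 + 4 + 10 + 6 = 60 planks with no wood reaching 11.
The next plank forces some wood to 11, so 60 + 1 = 61.

61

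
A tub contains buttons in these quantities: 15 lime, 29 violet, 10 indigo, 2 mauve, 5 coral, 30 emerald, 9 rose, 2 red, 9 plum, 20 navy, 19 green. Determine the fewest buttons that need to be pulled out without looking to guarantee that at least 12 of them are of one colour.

An adversary could hand out at most 11 buttons per colour (6 colours run out sooner): 11 + 11 + 10 + 2 + 5 + 11 + 9 + 2 + 9 + 11 + 11 = 92 buttons and still no colour has 12.
One more button lands in a colour already at 11, so 93 draws are enough and 92 are not.

93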